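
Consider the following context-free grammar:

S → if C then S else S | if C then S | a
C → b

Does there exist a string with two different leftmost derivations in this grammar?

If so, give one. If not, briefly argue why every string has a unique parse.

Yes - the string 'if b then if b then if b then a else a else a' has two distinct leftmost derivations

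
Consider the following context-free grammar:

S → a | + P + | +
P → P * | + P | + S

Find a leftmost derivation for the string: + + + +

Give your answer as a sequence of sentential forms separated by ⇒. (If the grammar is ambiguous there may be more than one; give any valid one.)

S ⇒ + P + ⇒ + + S + ⇒ + + + +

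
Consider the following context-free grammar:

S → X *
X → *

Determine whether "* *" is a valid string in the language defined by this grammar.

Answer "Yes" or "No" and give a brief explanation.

Yes - a valid derivation exists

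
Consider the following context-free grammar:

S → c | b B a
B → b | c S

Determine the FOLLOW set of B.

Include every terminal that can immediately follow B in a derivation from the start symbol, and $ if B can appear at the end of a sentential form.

We compute FOLLOW(B) using the standard algorithm.
FOLLOW(S) starts with {$}.
FIRST(B) = {b, c}
FIRST(S) = {b, c}
FOLLOW(B) = {a}
FOLLOW(S) = {$, a}
Therefore, FOLLOW(B) = {a}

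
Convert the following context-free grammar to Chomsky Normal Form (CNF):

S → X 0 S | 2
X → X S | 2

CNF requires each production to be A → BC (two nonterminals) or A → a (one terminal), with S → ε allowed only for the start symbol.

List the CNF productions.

T0 → 0; S → 2; X → 2; S → X X0; X0 → T0 S; X → X S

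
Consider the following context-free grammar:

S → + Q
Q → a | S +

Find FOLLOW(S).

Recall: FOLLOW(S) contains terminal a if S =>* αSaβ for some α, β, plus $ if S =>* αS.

We compute FOLLOW(S) using the standard algorithm.
FOLLOW(S) starts with {$}.
FIRST(Q) = {+, a}
FIRST(S) = {+}
FOLLOW(Q) = {$, +}
FOLLOW(S) = {$, +}
Therefore, FOLLOW(S) = {$, +}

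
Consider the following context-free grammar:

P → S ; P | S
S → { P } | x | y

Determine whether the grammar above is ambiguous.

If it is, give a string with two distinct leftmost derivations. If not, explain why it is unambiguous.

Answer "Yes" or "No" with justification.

No - the grammar is unambiguous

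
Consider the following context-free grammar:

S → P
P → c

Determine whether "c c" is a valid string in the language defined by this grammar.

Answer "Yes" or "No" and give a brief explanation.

No - no valid derivation exists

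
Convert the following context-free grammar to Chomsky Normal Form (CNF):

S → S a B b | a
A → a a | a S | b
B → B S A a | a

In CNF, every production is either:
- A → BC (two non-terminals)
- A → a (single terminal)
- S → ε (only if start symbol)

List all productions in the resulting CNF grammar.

TA → a; TB → b; S → a; A → b; B → a; S → S X0; X0 → TA X1; X1 → B TB; A → TA TA; A → TA S; B → B X2; X2 → S X3; X3 → A TA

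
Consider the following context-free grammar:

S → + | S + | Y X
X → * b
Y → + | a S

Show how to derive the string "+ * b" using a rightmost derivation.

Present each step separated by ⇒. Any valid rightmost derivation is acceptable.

S ⇒ Y X ⇒ Y * b ⇒ + * b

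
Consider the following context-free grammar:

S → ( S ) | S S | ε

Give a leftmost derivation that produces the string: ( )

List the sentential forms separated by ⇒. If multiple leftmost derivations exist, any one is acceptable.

S ⇒ S S ⇒ ( S ) S ⇒ ( ) S ⇒ ( )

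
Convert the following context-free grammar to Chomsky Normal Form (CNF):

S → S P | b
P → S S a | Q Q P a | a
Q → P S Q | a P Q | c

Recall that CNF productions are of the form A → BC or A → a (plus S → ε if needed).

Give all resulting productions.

S → b; TA → a; P → a; Q → c; S → S P; P → S X0; X0 → S TA; P → Q X1; X1 → Q X2; X2 → P TA; Q → P X3; X3 → S Q; Q → TA X4; X4 → P Q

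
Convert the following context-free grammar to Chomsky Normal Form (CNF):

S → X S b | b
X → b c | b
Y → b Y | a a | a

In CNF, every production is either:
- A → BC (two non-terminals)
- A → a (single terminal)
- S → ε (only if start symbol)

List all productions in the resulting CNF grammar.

TB → b; S → b; TC → c; X → b; TA → a; Y → a; S → X X0; X0 → S TB; X → TB TC; Y → TB Y; Y → TA TA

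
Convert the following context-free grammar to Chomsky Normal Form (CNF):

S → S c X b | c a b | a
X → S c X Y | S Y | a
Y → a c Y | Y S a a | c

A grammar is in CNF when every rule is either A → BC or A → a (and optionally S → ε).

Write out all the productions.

TC → c; TB → b; TA → a; S → a; X → a; Y → c; S → S X0; X0 → TC X1; X1 → X TB; S → TC X2; X2 → TA TB; X → S X3; X3 → TC X4; X4 → X Y; X → S Y; Y → TA X5; X5 → TC Y; Y → Y X6; X6 → S X7; X7 → TA TA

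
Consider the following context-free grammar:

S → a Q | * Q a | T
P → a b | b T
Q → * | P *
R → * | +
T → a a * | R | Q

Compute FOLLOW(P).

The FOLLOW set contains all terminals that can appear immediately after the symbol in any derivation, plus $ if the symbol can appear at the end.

We compute FOLLOW(P) using the standard algorithm.
FOLLOW(S) starts with {$}.
FIRST(P) = {a, b}
FIRST(Q) = {*, a, b}
FIRST(R) = {*, +}
FIRST(S) = {*, +, a, b}
FIRST(T) = {*, +, a, b}
FOLLOW(P) = {*}
FOLLOW(Q) = {$, *, a}
FOLLOW(R) = {$, *}
FOLLOW(S) = {$}
FOLLOW(T) = {$, *}
Therefore, FOLLOW(P) = {*}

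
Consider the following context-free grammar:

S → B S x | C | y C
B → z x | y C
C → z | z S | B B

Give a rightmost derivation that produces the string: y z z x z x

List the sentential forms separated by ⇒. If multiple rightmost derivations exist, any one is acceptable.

S ⇒ y C ⇒ y z S ⇒ y z B S x ⇒ y z B C x ⇒ y z B z x ⇒ y z z x z x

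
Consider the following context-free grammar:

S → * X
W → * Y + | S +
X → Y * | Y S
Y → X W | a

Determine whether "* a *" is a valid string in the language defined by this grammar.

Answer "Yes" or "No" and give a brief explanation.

Yes - a valid derivation exists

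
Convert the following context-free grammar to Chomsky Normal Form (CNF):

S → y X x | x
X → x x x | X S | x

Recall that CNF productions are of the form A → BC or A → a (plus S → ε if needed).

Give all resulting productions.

TY → y; TX → x; S → x; X → x; S → TY X0; X0 → X TX; X → TX X1; X1 → TX TX; X → X S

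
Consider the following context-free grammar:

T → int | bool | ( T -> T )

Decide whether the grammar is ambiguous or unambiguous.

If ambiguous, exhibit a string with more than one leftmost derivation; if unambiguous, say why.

Unambiguous - every string in the language has a unique leftmost derivation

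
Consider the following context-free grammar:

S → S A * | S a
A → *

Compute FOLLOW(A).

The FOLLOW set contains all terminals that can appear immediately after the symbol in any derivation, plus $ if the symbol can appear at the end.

We compute FOLLOW(A) using the standard algorithm.
FOLLOW(S) starts with {$}.
FIRST(A) = {*}
FIRST(S) = {}
FOLLOW(A) = {*}
FOLLOW(S) = {$, *, a}
Therefore, FOLLOW(A) = {*}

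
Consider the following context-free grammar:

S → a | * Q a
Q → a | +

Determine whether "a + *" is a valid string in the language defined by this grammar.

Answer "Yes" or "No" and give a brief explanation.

No - no valid derivation exists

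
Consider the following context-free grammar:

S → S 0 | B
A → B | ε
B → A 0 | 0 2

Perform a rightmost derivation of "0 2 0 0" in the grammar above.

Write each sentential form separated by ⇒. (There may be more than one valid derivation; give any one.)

S ⇒ S 0 ⇒ S 0 0 ⇒ B 0 0 ⇒ 0 2 0 0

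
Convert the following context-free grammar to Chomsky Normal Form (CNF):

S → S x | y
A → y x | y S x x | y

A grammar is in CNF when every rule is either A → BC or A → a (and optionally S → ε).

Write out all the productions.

TX → x; S → y; TY → y; A → y; S → S TX; A → TY TX; A → TY X0; X0 → S X1; X1 → TX TX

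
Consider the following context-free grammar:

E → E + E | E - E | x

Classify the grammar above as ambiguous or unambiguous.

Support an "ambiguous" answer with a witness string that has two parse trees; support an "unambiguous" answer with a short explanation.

Ambiguous - the string 'x - x - x + x' has two distinct parse trees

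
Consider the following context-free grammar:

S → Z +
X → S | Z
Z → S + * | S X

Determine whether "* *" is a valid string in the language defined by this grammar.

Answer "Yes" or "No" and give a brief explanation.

No - no valid derivation exists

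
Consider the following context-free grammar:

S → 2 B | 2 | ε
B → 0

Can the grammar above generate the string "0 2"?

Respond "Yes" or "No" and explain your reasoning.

No - no valid derivation exists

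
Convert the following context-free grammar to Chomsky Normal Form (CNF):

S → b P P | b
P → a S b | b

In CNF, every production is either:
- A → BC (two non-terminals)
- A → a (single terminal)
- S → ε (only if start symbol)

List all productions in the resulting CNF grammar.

TB → b; S → b; TA → a; P → b; S → TB X0; X0 → P P; P → TA X1; X1 → S TB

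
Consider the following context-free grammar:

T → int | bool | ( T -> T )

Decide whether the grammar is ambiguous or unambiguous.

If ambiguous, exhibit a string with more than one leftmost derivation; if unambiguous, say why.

Unambiguous - every string in the language has a unique leftmost derivation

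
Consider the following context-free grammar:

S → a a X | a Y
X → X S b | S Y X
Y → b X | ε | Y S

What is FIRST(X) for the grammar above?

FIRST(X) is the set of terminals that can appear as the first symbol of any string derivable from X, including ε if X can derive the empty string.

We compute FIRST(X) using the standard algorithm.
FIRST(S) = {a}
FIRST(X) = {a}
FIRST(Y) = {a, b, ε}
Therefore, FIRST(X) = {a}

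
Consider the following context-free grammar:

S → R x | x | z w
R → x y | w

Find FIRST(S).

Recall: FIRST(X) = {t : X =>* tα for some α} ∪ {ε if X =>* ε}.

We compute FIRST(S) using the standard algorithm.
FIRST(R) = {w, x}
FIRST(S) = {w, x, z}
Therefore, FIRST(S) = {w, x, z}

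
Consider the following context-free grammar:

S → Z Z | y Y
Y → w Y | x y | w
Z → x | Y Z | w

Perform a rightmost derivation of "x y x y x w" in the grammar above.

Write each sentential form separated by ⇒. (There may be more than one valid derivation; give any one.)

S ⇒ Z Z ⇒ Z w ⇒ Y Z w ⇒ Y Y Z w ⇒ Y Y x w ⇒ Y x y x w ⇒ x y x y x w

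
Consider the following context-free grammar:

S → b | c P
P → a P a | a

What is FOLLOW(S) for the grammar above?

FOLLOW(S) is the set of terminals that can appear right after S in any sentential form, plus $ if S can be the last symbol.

We compute FOLLOW(S) using the standard algorithm.
FOLLOW(S) starts with {$}.
FIRST(P) = {a}
FIRST(S) = {b, c}
FOLLOW(P) = {$, a}
FOLLOW(S) = {$}
Therefore, FOLLOW(S) = {$}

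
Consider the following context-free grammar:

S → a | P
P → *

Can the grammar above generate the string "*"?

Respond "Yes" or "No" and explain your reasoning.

Yes - a valid derivation exists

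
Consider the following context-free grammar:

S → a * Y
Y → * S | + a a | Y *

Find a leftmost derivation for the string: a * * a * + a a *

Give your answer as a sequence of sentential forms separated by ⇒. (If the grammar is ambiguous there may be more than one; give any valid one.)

S ⇒ a * Y ⇒ a * * S ⇒ a * * a * Y ⇒ a * * a * Y * ⇒ a * * a * + a a *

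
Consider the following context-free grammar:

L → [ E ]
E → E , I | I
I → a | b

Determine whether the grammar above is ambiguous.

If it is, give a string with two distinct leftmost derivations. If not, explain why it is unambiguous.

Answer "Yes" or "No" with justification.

No - the grammar is unambiguous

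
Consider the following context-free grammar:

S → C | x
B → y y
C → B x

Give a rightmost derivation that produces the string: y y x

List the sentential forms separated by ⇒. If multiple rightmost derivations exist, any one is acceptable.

S ⇒ C ⇒ B x ⇒ y y x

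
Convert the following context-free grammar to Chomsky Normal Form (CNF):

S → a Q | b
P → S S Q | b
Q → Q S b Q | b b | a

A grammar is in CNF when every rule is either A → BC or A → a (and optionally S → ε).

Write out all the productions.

TA → a; S → b; P → b; TB → b; Q → a; S → TA Q; P → S X0; X0 → S Q; Q → Q X1; X1 → S X2; X2 → TB Q; Q → TB TB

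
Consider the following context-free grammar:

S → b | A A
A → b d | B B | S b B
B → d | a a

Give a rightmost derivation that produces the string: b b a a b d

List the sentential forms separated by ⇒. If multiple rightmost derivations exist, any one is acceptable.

S ⇒ A A ⇒ A b d ⇒ S b B b d ⇒ S b a a b d ⇒ b b a a b d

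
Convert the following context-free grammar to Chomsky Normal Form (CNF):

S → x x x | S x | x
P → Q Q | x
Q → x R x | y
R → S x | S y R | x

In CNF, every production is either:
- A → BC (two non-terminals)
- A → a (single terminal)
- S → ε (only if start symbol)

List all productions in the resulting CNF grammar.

TX → x; S → x; P → x; Q → y; TY → y; R → x; S → TX X0; X0 → TX TX; S → S TX; P → Q Q; Q → TX X1; X1 → R TX; R → S TX; R → S X2; X2 → TY R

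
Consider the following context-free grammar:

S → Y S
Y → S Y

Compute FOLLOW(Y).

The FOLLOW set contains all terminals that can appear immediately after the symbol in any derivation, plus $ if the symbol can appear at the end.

We compute FOLLOW(Y) using the standard algorithm.
FOLLOW(S) starts with {$}.
FIRST(S) = {}
FIRST(Y) = {}
FOLLOW(S) = {$}
FOLLOW(Y) = {}
Therefore, FOLLOW(Y) = {}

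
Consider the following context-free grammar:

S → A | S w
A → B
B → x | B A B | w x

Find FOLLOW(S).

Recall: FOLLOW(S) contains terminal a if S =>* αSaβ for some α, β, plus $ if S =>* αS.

We compute FOLLOW(S) using the standard algorithm.
FOLLOW(S) starts with {$}.
FIRST(A) = {w, x}
FIRST(B) = {w, x}
FIRST(S) = {w, x}
FOLLOW(A) = {$, w, x}
FOLLOW(B) = {$, w, x}
FOLLOW(S) = {$, w}
Therefore, FOLLOW(S) = {$, w}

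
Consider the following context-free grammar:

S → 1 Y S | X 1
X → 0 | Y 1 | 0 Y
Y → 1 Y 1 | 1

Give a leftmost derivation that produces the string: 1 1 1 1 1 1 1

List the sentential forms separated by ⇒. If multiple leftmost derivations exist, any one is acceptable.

S ⇒ X 1 ⇒ Y 1 1 ⇒ 1 Y 1 1 1 ⇒ 1 1 Y 1 1 1 1 ⇒ 1 1 1 1 1 1 1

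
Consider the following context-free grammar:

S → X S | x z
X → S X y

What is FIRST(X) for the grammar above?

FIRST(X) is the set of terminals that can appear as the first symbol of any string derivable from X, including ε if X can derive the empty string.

We compute FIRST(X) using the standard algorithm.
FIRST(S) = {x}
FIRST(X) = {x}
Therefore, FIRST(X) = {x}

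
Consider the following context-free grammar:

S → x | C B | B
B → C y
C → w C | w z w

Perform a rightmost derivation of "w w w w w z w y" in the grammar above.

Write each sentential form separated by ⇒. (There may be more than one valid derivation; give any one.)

S ⇒ B ⇒ C y ⇒ w C y ⇒ w w C y ⇒ w w w C y ⇒ w w w w C y ⇒ w w w w w z w y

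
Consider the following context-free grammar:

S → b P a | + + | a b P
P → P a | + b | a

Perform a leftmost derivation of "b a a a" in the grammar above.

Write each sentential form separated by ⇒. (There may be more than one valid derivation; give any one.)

S ⇒ b P a ⇒ b P a a ⇒ b a a a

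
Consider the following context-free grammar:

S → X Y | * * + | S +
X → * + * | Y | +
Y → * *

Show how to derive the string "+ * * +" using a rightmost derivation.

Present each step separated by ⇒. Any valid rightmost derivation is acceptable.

S ⇒ S + ⇒ X Y + ⇒ X * * + ⇒ + * * +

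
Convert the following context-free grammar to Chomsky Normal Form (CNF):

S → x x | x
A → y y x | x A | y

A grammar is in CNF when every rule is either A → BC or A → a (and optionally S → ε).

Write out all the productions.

TX → x; S → x; TY → y; A → y; S → TX TX; A → TY X0; X0 → TY TX; A → TX A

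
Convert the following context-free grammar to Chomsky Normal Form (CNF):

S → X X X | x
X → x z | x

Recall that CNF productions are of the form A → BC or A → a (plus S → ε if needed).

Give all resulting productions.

S → x; TX → x; TZ → z; X → x; S → X X0; X0 → X X; X → TX TZ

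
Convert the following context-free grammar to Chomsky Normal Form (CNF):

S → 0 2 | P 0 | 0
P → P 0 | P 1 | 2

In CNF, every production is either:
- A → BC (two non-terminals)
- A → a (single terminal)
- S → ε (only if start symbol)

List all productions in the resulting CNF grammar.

T0 → 0; T2 → 2; S → 0; T1 → 1; P → 2; S → T0 T2; S → P T0; P → P T0; P → P T1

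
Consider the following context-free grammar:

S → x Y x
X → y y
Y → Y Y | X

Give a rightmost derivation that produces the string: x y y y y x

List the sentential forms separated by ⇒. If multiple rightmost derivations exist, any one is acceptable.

S ⇒ x Y x ⇒ x Y Y x ⇒ x Y X x ⇒ x Y y y x ⇒ x X y y x ⇒ x y y y y x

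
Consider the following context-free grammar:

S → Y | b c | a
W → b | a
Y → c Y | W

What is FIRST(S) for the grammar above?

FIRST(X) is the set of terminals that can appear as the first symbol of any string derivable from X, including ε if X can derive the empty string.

We compute FIRST(S) using the standard algorithm.
FIRST(S) = {a, b, c}
FIRST(W) = {a, b}
FIRST(Y) = {a, b, c}
Therefore, FIRST(S) = {a, b, c}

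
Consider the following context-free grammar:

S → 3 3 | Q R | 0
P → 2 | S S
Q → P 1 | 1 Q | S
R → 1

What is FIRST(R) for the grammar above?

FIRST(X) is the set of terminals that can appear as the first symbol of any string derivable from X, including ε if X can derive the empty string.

We compute FIRST(R) using the standard algorithm.
FIRST(P) = {0, 1, 2, 3}
FIRST(Q) = {0, 1, 2, 3}
FIRST(R) = {1}
FIRST(S) = {0, 1, 2, 3}
Therefore, FIRST(R) = {1}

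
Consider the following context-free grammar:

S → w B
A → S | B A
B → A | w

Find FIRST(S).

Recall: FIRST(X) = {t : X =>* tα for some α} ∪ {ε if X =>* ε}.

We compute FIRST(S) using the standard algorithm.
FIRST(A) = {w}
FIRST(B) = {w}
FIRST(S) = {w}
Therefore, FIRST(S) = {w}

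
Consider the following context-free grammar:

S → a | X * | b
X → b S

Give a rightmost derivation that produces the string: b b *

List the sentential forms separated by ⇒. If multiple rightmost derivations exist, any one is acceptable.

S ⇒ X * ⇒ b S * ⇒ b b *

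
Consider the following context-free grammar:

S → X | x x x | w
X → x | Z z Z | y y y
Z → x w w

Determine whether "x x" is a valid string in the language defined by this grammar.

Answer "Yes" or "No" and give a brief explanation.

No - no valid derivation exists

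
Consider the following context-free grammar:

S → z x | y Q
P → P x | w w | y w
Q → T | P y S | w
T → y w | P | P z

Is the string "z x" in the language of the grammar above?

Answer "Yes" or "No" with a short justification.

Yes - a valid derivation exists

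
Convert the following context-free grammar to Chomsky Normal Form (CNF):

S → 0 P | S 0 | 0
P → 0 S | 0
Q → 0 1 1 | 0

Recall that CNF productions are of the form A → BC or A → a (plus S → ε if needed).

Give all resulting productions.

T0 → 0; S → 0; P → 0; T1 → 1; Q → 0; S → T0 P; S → S T0; P → T0 S; Q → T0 X0; X0 → T1 T1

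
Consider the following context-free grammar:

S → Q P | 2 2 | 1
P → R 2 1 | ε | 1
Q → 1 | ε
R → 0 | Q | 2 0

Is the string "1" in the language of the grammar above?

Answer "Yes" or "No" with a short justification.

Yes - a valid derivation exists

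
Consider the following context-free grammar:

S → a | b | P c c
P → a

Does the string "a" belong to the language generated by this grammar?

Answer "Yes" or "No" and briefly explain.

Yes - a valid derivation exists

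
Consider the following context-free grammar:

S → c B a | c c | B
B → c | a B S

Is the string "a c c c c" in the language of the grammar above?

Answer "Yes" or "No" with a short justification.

No - no valid derivation exists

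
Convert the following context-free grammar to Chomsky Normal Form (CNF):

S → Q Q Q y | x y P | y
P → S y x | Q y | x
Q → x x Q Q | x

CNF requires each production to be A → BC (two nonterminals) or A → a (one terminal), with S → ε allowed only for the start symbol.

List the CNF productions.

TY → y; TX → x; S → y; P → x; Q → x; S → Q X0; X0 → Q X1; X1 → Q TY; S → TX X2; X2 → TY P; P → S X3; X3 → TY TX; P → Q TY; Q → TX X4; X4 → TX X5; X5 → Q Q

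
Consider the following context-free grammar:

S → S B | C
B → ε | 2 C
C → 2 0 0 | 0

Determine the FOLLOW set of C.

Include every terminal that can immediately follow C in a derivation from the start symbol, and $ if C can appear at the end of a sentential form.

We compute FOLLOW(C) using the standard algorithm.
FOLLOW(S) starts with {$}.
FIRST(B) = {2, ε}
FIRST(C) = {0, 2}
FIRST(S) = {0, 2}
FOLLOW(B) = {$, 2}
FOLLOW(C) = {$, 2}
FOLLOW(S) = {$, 2}
Therefore, FOLLOW(C) = {$, 2}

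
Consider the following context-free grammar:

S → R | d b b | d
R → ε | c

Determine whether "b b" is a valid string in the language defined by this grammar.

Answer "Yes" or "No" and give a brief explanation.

No - no valid derivation exists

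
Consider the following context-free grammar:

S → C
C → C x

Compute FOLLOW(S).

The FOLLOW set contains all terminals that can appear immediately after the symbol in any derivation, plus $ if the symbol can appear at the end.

We compute FOLLOW(S) using the standard algorithm.
FOLLOW(S) starts with {$}.
FIRST(C) = {}
FIRST(S) = {}
FOLLOW(C) = {$, x}
FOLLOW(S) = {$}
Therefore, FOLLOW(S) = {$}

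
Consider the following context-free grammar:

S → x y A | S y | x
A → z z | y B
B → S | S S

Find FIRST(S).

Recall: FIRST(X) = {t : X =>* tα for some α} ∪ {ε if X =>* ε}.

We compute FIRST(S) using the standard algorithm.
FIRST(A) = {y, z}
FIRST(B) = {x}
FIRST(S) = {x}
Therefore, FIRST(S) = {x}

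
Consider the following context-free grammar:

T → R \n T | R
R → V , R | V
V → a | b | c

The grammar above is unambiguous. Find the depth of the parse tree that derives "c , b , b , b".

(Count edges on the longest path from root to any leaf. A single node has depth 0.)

6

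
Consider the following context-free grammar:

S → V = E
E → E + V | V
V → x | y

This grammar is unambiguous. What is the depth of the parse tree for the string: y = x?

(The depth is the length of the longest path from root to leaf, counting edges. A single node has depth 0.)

3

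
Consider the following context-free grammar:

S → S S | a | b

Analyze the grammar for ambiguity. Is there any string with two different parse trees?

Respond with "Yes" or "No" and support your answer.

Yes - the string 'a a a b' has two distinct parse trees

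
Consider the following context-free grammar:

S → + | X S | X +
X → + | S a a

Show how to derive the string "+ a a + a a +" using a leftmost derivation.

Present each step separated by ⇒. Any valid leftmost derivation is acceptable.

S ⇒ X + ⇒ S a a + ⇒ X + a a + ⇒ S a a + a a + ⇒ + a a + a a +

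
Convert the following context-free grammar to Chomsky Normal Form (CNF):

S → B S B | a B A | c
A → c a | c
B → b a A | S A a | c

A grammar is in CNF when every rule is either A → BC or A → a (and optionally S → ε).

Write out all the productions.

TA → a; S → c; TC → c; A → c; TB → b; B → c; S → B X0; X0 → S B; S → TA X1; X1 → B A; A → TC TA; B → TB X2; X2 → TA A; B → S X3; X3 → A TA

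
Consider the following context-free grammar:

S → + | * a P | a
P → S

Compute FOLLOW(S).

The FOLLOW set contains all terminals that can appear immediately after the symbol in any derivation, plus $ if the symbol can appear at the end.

We compute FOLLOW(S) using the standard algorithm.
FOLLOW(S) starts with {$}.
FIRST(P) = {*, +, a}
FIRST(S) = {*, +, a}
FOLLOW(P) = {$}
FOLLOW(S) = {$}
Therefore, FOLLOW(S) = {$}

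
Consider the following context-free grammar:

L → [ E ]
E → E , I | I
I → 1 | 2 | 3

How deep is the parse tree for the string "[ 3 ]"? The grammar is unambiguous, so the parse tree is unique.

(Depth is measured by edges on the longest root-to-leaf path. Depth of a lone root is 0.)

3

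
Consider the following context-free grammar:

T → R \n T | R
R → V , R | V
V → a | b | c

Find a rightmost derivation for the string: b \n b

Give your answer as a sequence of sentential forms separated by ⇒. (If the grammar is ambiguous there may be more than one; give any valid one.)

T ⇒ R \n T ⇒ R \n R ⇒ R \n V ⇒ R \n b ⇒ V \n b ⇒ b \n b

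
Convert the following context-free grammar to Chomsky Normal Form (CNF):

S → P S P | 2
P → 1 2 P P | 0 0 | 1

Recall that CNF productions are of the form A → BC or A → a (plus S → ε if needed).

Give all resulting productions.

S → 2; T1 → 1; T2 → 2; T0 → 0; P → 1; S → P X0; X0 → S P; P → T1 X1; X1 → T2 X2; X2 → P P; P → T0 T0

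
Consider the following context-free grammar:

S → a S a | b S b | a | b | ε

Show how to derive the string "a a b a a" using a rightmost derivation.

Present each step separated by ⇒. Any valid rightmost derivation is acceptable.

S ⇒ a S a ⇒ a a S a a ⇒ a a b a a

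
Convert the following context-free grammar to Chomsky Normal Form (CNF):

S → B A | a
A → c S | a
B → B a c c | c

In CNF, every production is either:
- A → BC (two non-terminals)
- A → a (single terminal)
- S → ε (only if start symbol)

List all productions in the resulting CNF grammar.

S → a; TC → c; A → a; TA → a; B → c; S → B A; A → TC S; B → B X0; X0 → TA X1; X1 → TC TC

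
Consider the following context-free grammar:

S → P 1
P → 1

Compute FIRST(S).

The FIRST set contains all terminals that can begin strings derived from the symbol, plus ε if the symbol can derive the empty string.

We compute FIRST(S) using the standard algorithm.
FIRST(P) = {1}
FIRST(S) = {1}
Therefore, FIRST(S) = {1}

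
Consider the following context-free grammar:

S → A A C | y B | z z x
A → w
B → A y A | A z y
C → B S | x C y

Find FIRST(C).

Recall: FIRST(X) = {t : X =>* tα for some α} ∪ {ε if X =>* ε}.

We compute FIRST(C) using the standard algorithm.
FIRST(A) = {w}
FIRST(B) = {w}
FIRST(C) = {w, x}
FIRST(S) = {w, y, z}
Therefore, FIRST(C) = {w, x}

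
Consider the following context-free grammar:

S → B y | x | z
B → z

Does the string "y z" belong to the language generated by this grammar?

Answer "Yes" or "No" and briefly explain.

No - no valid derivation exists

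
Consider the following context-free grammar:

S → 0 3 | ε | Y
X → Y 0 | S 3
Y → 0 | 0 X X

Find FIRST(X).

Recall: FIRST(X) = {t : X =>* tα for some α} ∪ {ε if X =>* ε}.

We compute FIRST(X) using the standard algorithm.
FIRST(S) = {0, ε}
FIRST(X) = {0, 3}
FIRST(Y) = {0}
Therefore, FIRST(X) = {0, 3}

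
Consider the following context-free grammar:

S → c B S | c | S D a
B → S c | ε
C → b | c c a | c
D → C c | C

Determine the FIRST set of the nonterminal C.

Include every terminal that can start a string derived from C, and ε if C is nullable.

We compute FIRST(C) using the standard algorithm.
FIRST(B) = {c, ε}
FIRST(C) = {b, c}
FIRST(D) = {b, c}
FIRST(S) = {c}
Therefore, FIRST(C) = {b, c}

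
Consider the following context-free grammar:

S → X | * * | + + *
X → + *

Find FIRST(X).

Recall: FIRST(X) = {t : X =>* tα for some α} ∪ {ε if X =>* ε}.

We compute FIRST(X) using the standard algorithm.
FIRST(S) = {*, +}
FIRST(X) = {+}
Therefore, FIRST(X) = {+}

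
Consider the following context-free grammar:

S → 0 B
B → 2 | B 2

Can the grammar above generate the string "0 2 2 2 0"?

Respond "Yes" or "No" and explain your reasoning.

No - no valid derivation exists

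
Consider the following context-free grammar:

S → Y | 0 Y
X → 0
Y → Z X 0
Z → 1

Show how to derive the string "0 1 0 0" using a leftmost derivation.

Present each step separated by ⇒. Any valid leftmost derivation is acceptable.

S ⇒ 0 Y ⇒ 0 Z X 0 ⇒ 0 1 X 0 ⇒ 0 1 0 0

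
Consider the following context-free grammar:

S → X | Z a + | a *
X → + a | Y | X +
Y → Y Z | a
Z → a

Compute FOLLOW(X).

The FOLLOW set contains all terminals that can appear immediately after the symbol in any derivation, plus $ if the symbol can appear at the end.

We compute FOLLOW(X) using the standard algorithm.
FOLLOW(S) starts with {$}.
FIRST(S) = {+, a}
FIRST(X) = {+, a}
FIRST(Y) = {a}
FIRST(Z) = {a}
FOLLOW(S) = {$}
FOLLOW(X) = {$, +}
FOLLOW(Y) = {$, +, a}
FOLLOW(Z) = {$, +, a}
Therefore, FOLLOW(X) = {$, +}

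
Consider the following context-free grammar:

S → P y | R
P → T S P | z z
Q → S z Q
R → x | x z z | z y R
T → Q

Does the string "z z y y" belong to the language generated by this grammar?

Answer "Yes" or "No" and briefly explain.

No - no valid derivation exists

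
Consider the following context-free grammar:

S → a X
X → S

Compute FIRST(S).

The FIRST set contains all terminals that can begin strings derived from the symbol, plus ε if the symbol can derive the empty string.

We compute FIRST(S) using the standard algorithm.
FIRST(S) = {a}
FIRST(X) = {a}
Therefore, FIRST(S) = {a}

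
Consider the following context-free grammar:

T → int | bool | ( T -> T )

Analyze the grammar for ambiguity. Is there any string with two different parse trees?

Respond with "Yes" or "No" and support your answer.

No - the grammar is unambiguous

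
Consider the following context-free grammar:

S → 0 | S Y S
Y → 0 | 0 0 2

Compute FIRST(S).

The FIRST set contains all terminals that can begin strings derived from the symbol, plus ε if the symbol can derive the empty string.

We compute FIRST(S) using the standard algorithm.
FIRST(S) = {0}
FIRST(Y) = {0}
Therefore, FIRST(S) = {0}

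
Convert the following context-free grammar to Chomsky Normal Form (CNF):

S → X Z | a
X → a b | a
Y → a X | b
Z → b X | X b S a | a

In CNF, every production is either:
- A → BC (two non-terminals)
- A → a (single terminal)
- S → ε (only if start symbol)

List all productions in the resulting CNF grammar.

S → a; TA → a; TB → b; X → a; Y → b; Z → a; S → X Z; X → TA TB; Y → TA X; Z → TB X; Z → X X0; X0 → TB X1; X1 → S TA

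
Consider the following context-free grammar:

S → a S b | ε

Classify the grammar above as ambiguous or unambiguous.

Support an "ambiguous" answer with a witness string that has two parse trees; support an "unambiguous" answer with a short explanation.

Unambiguous - every string in the language has a unique parse tree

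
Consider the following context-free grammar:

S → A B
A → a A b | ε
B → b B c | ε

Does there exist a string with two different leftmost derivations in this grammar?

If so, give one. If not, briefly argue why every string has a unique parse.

No - every string in the language has a unique leftmost derivation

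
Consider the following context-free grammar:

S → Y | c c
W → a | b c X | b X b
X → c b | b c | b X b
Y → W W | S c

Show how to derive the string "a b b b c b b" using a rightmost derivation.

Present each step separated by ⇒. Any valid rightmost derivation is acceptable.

S ⇒ Y ⇒ W W ⇒ W b X b ⇒ W b b X b b ⇒ W b b b c b b ⇒ a b b b c b b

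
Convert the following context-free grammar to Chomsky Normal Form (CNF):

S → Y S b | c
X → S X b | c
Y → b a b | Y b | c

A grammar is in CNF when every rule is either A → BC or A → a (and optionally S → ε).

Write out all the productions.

TB → b; S → c; X → c; TA → a; Y → c; S → Y X0; X0 → S TB; X → S X1; X1 → X TB; Y → TB X2; X2 → TA TB; Y → Y TB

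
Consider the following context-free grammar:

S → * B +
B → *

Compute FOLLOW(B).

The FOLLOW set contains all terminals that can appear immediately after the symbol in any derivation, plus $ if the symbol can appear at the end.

We compute FOLLOW(B) using the standard algorithm.
FOLLOW(S) starts with {$}.
FIRST(B) = {*}
FIRST(S) = {*}
FOLLOW(B) = {+}
FOLLOW(S) = {$}
Therefore, FOLLOW(B) = {+}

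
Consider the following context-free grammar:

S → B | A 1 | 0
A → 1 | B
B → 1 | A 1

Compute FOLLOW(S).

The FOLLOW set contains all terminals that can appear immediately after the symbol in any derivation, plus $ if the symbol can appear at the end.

We compute FOLLOW(S) using the standard algorithm.
FOLLOW(S) starts with {$}.
FIRST(A) = {1}
FIRST(B) = {1}
FIRST(S) = {0, 1}
FOLLOW(A) = {1}
FOLLOW(B) = {$, 1}
FOLLOW(S) = {$}
Therefore, FOLLOW(S) = {$}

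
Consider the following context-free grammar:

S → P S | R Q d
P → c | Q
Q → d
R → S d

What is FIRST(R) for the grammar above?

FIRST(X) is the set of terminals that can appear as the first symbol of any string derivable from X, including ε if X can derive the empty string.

We compute FIRST(R) using the standard algorithm.
FIRST(P) = {c, d}
FIRST(Q) = {d}
FIRST(R) = {c, d}
FIRST(S) = {c, d}
Therefore, FIRST(R) = {c, d}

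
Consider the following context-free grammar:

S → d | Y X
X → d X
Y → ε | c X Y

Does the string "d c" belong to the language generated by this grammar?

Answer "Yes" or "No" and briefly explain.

No - no valid derivation exists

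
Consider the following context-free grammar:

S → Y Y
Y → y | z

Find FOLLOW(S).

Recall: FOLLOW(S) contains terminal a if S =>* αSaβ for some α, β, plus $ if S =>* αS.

We compute FOLLOW(S) using the standard algorithm.
FOLLOW(S) starts with {$}.
FIRST(S) = {y, z}
FIRST(Y) = {y, z}
FOLLOW(S) = {$}
FOLLOW(Y) = {$, y, z}
Therefore, FOLLOW(S) = {$}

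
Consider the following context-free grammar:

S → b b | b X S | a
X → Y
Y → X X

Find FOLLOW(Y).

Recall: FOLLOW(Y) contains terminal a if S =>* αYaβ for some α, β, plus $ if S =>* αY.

We compute FOLLOW(Y) using the standard algorithm.
FOLLOW(S) starts with {$}.
FIRST(S) = {a, b}
FIRST(X) = {}
FIRST(Y) = {}
FOLLOW(S) = {$}
FOLLOW(X) = {a, b}
FOLLOW(Y) = {a, b}
Therefore, FOLLOW(Y) = {a, b}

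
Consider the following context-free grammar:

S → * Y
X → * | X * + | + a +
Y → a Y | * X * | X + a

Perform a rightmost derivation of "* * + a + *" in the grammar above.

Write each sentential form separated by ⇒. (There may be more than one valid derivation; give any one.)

S ⇒ * Y ⇒ * * X * ⇒ * * + a + *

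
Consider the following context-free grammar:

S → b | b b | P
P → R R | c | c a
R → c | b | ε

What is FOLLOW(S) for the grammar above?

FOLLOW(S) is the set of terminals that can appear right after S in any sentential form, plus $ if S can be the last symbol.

We compute FOLLOW(S) using the standard algorithm.
FOLLOW(S) starts with {$}.
FIRST(P) = {b, c, ε}
FIRST(R) = {b, c, ε}
FIRST(S) = {b, c, ε}
FOLLOW(P) = {$}
FOLLOW(R) = {$, b, c}
FOLLOW(S) = {$}
Therefore, FOLLOW(S) = {$}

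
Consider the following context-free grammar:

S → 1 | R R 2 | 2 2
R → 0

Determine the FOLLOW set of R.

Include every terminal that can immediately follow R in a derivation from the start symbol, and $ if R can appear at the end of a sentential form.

We compute FOLLOW(R) using the standard algorithm.
FOLLOW(S) starts with {$}.
FIRST(R) = {0}
FIRST(S) = {0, 1, 2}
FOLLOW(R) = {0, 2}
FOLLOW(S) = {$}
Therefore, FOLLOW(R) = {0, 2}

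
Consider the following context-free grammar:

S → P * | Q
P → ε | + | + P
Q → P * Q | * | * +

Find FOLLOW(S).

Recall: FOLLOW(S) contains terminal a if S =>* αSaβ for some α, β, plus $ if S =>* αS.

We compute FOLLOW(S) using the standard algorithm.
FOLLOW(S) starts with {$}.
FIRST(P) = {+, ε}
FIRST(Q) = {*, +}
FIRST(S) = {*, +}
FOLLOW(P) = {*}
FOLLOW(Q) = {$}
FOLLOW(S) = {$}
Therefore, FOLLOW(S) = {$}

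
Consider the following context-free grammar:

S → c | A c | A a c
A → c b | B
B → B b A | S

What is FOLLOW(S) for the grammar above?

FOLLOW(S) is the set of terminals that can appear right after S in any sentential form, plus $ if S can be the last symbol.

We compute FOLLOW(S) using the standard algorithm.
FOLLOW(S) starts with {$}.
FIRST(A) = {c}
FIRST(B) = {c}
FIRST(S) = {c}
FOLLOW(A) = {a, b, c}
FOLLOW(B) = {a, b, c}
FOLLOW(S) = {$, a, b, c}
Therefore, FOLLOW(S) = {$, a, b, c}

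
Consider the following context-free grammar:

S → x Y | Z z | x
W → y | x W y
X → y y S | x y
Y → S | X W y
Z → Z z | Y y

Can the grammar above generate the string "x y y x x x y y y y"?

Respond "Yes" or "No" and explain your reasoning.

Yes - a valid derivation exists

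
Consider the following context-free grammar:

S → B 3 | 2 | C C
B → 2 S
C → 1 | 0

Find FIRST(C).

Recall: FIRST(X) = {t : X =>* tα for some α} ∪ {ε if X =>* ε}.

We compute FIRST(C) using the standard algorithm.
FIRST(B) = {2}
FIRST(C) = {0, 1}
FIRST(S) = {0, 1, 2}
Therefore, FIRST(C) = {0, 1}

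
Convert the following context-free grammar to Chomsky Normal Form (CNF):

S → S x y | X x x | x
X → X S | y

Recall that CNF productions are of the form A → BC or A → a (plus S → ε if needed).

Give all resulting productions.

TX → x; TY → y; S → x; X → y; S → S X0; X0 → TX TY; S → X X1; X1 → TX TX; X → X S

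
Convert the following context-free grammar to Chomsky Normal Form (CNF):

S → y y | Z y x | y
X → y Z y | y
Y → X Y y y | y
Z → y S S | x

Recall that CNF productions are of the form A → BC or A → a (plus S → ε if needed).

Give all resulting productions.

TY → y; TX → x; S → y; X → y; Y → y; Z → x; S → TY TY; S → Z X0; X0 → TY TX; X → TY X1; X1 → Z TY; Y → X X2; X2 → Y X3; X3 → TY TY; Z → TY X4; X4 → S S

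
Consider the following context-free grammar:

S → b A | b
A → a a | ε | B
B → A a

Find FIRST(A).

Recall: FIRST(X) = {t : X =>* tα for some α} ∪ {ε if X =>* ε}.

We compute FIRST(A) using the standard algorithm.
FIRST(A) = {a, ε}
FIRST(B) = {a}
FIRST(S) = {b}
Therefore, FIRST(A) = {a, ε}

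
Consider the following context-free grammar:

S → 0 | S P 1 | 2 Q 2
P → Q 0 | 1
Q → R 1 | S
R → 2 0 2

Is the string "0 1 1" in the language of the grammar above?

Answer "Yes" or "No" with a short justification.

Yes - a valid derivation exists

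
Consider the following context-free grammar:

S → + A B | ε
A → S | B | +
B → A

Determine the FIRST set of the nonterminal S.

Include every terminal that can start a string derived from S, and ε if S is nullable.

We compute FIRST(S) using the standard algorithm.
FIRST(A) = {+, ε}
FIRST(B) = {+, ε}
FIRST(S) = {+, ε}
Therefore, FIRST(S) = {+, ε}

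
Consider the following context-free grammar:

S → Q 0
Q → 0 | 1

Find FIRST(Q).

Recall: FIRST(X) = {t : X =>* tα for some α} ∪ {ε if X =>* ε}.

We compute FIRST(Q) using the standard algorithm.
FIRST(Q) = {0, 1}
FIRST(S) = {0, 1}
Therefore, FIRST(Q) = {0, 1}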